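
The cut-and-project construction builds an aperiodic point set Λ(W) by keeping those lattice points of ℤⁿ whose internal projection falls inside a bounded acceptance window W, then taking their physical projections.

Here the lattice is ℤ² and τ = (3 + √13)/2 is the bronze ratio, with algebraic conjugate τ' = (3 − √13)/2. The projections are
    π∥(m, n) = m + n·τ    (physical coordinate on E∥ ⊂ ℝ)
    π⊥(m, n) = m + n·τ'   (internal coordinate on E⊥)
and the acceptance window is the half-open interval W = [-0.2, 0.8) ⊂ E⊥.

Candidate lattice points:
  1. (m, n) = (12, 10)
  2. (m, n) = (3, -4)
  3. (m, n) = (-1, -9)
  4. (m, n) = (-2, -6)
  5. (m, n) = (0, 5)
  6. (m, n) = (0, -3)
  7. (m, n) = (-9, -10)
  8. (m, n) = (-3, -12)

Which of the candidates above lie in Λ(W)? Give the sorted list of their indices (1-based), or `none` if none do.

4, 8

τ' = (3−√13)/2 ≈ -0.3028.
candidate 1: (m,n)=(12,10) → π∥ = 12+10·τ ≈ 45.0278, π⊥ = 12+10·τ' ≈ 8.9722 ∉ [-0.2, 0.8) ⇒ out
candidate 2: (m,n)=(3,-4) → π∥ = 3-4·τ ≈ -10.2111, π⊥ = 3-4·τ' ≈ 4.2111 ∉ [-0.2, 0.8) ⇒ out
candidate 3: (m,n)=(-1,-9) → π∥ = -1-9·τ ≈ -30.7250, π⊥ = -1-9·τ' ≈ 1.7250 ∉ [-0.2, 0.8) ⇒ out
candidate 4: (m,n)=(-2,-6) → π∥ = -2-6·τ ≈ -21.8167, π⊥ = -2-6·τ' ≈ -0.1833 ∈ [-0.2, 0.8) ⇒ IN Λ
candidate 5: (m,n)=(0,5) → π∥ = 0+5·τ ≈ 16.5139, π⊥ = 0+5·τ' ≈ -1.5139 ∉ [-0.2, 0.8) ⇒ out
candidate 6: (m,n)=(0,-3) → π∥ = 0-3·τ ≈ -9.9083, π⊥ = 0-3·τ' ≈ 0.9083 ∉ [-0.2, 0.8) ⇒ out
candidate 7: (m,n)=(-9,-10) → π∥ = -9-10·τ ≈ -42.0278, π⊥ = -9-10·τ' ≈ -5.9722 ∉ [-0.2, 0.8) ⇒ out
candidate 8: (m,n)=(-3,-12) → π∥ = -3-12·τ ≈ -42.6333, π⊥ = -3-12·τ' ≈ 0.6333 ∈ [-0.2, 0.8) ⇒ IN Λ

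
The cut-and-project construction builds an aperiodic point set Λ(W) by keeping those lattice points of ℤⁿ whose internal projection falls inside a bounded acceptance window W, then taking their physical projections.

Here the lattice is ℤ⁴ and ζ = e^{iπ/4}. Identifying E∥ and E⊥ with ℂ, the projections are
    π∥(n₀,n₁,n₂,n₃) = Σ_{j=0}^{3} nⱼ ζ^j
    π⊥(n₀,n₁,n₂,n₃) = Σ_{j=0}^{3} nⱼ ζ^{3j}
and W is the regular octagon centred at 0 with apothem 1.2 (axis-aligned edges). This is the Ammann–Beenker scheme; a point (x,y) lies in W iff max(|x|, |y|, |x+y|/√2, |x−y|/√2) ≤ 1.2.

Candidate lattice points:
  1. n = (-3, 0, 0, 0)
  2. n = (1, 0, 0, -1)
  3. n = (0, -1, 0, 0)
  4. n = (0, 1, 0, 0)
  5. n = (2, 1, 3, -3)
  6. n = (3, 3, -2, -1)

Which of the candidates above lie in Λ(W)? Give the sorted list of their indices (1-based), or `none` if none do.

Internal map: ζ^{3j} for j=0..3 gives (1,0), (−√2/2,√2/2), (0,−1), (√2/2,√2/2).
candidate 1: n = (-3, 0, 0, 0) → π⊥ ≈ (-3.00000, +0.00000); max(|x|,|y|,|x±y|/√2) = 3.00000 > 1.2 ⇒ ∉ W
candidate 2: n = (1, 0, 0, -1) → π⊥ ≈ (+0.29289, -0.70711); max(|x|,|y|,|x±y|/√2) = 0.70711 ≤ 1.2 ⇒ ∈ W
candidate 3: n = (0, -1, 0, 0) → π⊥ ≈ (+0.70711, -0.70711); max(|x|,|y|,|x±y|/√2) = 1.00000 ≤ 1.2 ⇒ ∈ W
candidate 4: n = (0, 1, 0, 0) → π⊥ ≈ (-0.70711, +0.70711); max(|x|,|y|,|x±y|/√2) = 1.00000 ≤ 1.2 ⇒ ∈ W
candidate 5: n = (2, 1, 3, -3) → π⊥ ≈ (-0.82843, -4.41421); max(|x|,|y|,|x±y|/√2) = 4.41421 > 1.2 ⇒ ∉ W
candidate 6: n = (3, 3, -2, -1) → π⊥ ≈ (+0.17157, +3.41421); max(|x|,|y|,|x±y|/√2) = 3.41421 > 1.2 ⇒ ∉ W

2, 3, 4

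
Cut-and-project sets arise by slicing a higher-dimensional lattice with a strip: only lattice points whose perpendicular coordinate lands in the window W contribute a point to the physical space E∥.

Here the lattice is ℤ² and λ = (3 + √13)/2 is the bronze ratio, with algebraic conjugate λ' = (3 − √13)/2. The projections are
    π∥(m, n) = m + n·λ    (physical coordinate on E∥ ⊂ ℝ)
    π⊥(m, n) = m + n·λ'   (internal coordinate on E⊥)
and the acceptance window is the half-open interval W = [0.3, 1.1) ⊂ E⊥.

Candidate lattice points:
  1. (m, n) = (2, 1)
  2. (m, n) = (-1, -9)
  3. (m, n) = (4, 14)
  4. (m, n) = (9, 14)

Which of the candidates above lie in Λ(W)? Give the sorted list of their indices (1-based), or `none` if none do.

Compute λ' = (3−√13)/2 = -0.3028, so π⊥(m,n) = m -0.3028·n.
[1] lift (2,1): star map gives 1.6972; window check 0.3 ≤ 1.6972 < 1.1 is false → out
[2] lift (-1,-9): star map gives 1.7250; window check 0.3 ≤ 1.7250 < 1.1 is false → out
[3] lift (4,14): star map gives -0.2389; window check 0.3 ≤ -0.2389 < 1.1 is false → out
[4] lift (9,14): star map gives 4.7611; window check 0.3 ≤ 4.7611 < 1.1 is false → out

none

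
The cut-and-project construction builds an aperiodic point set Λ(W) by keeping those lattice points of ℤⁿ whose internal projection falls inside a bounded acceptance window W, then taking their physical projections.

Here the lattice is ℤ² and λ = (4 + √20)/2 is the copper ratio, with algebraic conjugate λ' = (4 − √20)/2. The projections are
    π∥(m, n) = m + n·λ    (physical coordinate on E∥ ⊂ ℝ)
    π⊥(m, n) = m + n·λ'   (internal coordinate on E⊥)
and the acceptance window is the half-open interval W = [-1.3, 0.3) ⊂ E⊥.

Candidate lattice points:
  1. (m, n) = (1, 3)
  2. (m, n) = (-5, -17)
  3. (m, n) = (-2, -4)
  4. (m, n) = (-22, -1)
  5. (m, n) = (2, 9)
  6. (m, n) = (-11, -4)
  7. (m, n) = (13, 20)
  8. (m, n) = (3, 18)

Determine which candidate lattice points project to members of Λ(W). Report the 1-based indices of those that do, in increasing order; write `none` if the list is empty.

1, 2, 3, 5, 8

Numerically λ ≈ 4.236068 and λ' = −1/λ ≈ -0.236068.
candidate 1: (m,n)=(1,3) → π∥ = 1+3·λ ≈ 13.708204, π⊥ = 1+3·λ' ≈ 0.291796 ∈ [-1.3, 0.3) ⇒ IN Λ
candidate 2: (m,n)=(-5,-17) → π∥ = -5-17·λ ≈ -77.013156, π⊥ = -5-17·λ' ≈ -0.986844 ∈ [-1.3, 0.3) ⇒ IN Λ
candidate 3: (m,n)=(-2,-4) → π∥ = -2-4·λ ≈ -18.944272, π⊥ = -2-4·λ' ≈ -1.055728 ∈ [-1.3, 0.3) ⇒ IN Λ
candidate 4: (m,n)=(-22,-1) → π∥ = -22-1·λ ≈ -26.236068, π⊥ = -22-1·λ' ≈ -21.763932 ∉ [-1.3, 0.3) ⇒ out
candidate 5: (m,n)=(2,9) → π∥ = 2+9·λ ≈ 40.124612, π⊥ = 2+9·λ' ≈ -0.124612 ∈ [-1.3, 0.3) ⇒ IN Λ
candidate 6: (m,n)=(-11,-4) → π∥ = -11-4·λ ≈ -27.944272, π⊥ = -11-4·λ' ≈ -10.055728 ∉ [-1.3, 0.3) ⇒ out
candidate 7: (m,n)=(13,20) → π∥ = 13+20·λ ≈ 97.721360, π⊥ = 13+20·λ' ≈ 8.278640 ∉ [-1.3, 0.3) ⇒ out
candidate 8: (m,n)=(3,18) → π∥ = 3+18·λ ≈ 79.249224, π⊥ = 3+18·λ' ≈ -1.249224 ∈ [-1.3, 0.3) ⇒ IN Λ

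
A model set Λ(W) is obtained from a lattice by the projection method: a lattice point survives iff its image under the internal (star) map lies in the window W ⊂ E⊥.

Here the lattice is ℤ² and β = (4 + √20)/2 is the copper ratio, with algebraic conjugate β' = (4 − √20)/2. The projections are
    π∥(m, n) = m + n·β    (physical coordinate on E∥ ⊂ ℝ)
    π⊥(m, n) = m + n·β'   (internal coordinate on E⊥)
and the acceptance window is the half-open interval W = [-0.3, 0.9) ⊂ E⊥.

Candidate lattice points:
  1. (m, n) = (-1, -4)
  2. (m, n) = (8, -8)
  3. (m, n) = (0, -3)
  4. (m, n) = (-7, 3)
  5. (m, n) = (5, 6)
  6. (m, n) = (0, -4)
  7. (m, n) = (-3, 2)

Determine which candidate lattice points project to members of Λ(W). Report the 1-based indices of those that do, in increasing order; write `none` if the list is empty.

β' = (4−√20)/2 ≈ -0.2361.
candidate 1: (m,n)=(-1,-4) → π∥ = -1-4·β ≈ -17.9443, π⊥ = -1-4·β' ≈ -0.0557 ∈ [-0.3, 0.9) ⇒ IN Λ
candidate 2: (m,n)=(8,-8) → π∥ = 8-8·β ≈ -25.8885, π⊥ = 8-8·β' ≈ 9.8885 ∉ [-0.3, 0.9) ⇒ out
candidate 3: (m,n)=(0,-3) → π∥ = 0-3·β ≈ -12.7082, π⊥ = 0-3·β' ≈ 0.7082 ∈ [-0.3, 0.9) ⇒ IN Λ
candidate 4: (m,n)=(-7,3) → π∥ = -7+3·β ≈ 5.7082, π⊥ = -7+3·β' ≈ -7.7082 ∉ [-0.3, 0.9) ⇒ out
candidate 5: (m,n)=(5,6) → π∥ = 5+6·β ≈ 30.4164, π⊥ = 5+6·β' ≈ 3.5836 ∉ [-0.3, 0.9) ⇒ out
candidate 6: (m,n)=(0,-4) → π∥ = 0-4·β ≈ -16.9443, π⊥ = 0-4·β' ≈ 0.9443 ∉ [-0.3, 0.9) ⇒ out
candidate 7: (m,n)=(-3,2) → π∥ = -3+2·β ≈ 5.4721, π⊥ = -3+2·β' ≈ -3.4721 ∉ [-0.3, 0.9) ⇒ out

1, 3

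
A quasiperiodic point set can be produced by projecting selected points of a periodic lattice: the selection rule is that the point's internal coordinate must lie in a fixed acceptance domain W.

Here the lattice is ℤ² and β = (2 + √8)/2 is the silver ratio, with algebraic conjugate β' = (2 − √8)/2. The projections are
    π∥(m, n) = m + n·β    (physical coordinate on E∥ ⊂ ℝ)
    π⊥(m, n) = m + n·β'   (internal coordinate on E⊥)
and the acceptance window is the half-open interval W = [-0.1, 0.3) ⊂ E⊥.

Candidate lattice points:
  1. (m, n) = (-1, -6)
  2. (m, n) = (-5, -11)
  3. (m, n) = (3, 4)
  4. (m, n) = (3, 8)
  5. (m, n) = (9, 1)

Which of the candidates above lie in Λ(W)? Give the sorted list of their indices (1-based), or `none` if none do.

none

Compute β' = (2−√8)/2 = -0.4142, so π⊥(m,n) = m -0.4142·n.
candidate 1: (m,n)=(-1,-6) → π∥ = -1-6·β ≈ -15.4853, π⊥ = -1-6·β' ≈ 1.4853 ∉ [-0.1, 0.3) ⇒ out
candidate 2: (m,n)=(-5,-11) → π∥ = -5-11·β ≈ -31.5563, π⊥ = -5-11·β' ≈ -0.4437 ∉ [-0.1, 0.3) ⇒ out
candidate 3: (m,n)=(3,4) → π∥ = 3+4·β ≈ 12.6569, π⊥ = 3+4·β' ≈ 1.3431 ∉ [-0.1, 0.3) ⇒ out
candidate 4: (m,n)=(3,8) → π∥ = 3+8·β ≈ 22.3137, π⊥ = 3+8·β' ≈ -0.3137 ∉ [-0.1, 0.3) ⇒ out
candidate 5: (m,n)=(9,1) → π∥ = 9+1·β ≈ 11.4142, π⊥ = 9+1·β' ≈ 8.5858 ∉ [-0.1, 0.3) ⇒ out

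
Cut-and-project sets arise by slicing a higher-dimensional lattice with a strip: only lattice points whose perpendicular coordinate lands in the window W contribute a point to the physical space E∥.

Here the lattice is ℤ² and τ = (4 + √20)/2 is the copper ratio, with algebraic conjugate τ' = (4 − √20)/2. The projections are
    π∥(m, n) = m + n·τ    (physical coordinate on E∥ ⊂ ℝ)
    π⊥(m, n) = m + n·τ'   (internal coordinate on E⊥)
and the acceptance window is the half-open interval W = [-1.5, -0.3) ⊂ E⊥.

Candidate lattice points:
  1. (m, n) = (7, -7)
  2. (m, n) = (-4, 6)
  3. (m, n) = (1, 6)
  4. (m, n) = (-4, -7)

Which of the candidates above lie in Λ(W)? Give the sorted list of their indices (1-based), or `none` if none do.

τ' = (4−√20)/2 ≈ -0.23607.
[1] lift (7,-7): star map gives 8.65248; window check -1.5 ≤ 8.65248 < -0.3 is false → out
[2] lift (-4,6): star map gives -5.41641; window check -1.5 ≤ -5.41641 < -0.3 is false → out
[3] lift (1,6): star map gives -0.41641; window check -1.5 ≤ -0.41641 < -0.3 is true → IN Λ
[4] lift (-4,-7): star map gives -2.34752; window check -1.5 ≤ -2.34752 < -0.3 is false → out

3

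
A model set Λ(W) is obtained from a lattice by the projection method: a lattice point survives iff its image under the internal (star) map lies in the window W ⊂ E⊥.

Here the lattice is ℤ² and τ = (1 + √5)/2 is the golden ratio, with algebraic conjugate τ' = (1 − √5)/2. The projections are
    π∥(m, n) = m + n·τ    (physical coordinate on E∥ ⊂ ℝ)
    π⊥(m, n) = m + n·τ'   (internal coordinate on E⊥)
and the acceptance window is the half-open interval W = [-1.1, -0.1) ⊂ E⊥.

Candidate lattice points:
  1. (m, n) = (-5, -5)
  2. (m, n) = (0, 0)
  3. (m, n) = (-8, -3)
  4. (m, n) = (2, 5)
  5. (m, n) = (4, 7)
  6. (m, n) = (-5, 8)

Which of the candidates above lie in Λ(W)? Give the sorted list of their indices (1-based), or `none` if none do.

4, 5

Numerically τ ≈ 1.618034 and τ' = −1/τ ≈ -0.618034.
#1 (-5,-5): internal coord -5 + (-5)·τ' = -1.909830; -1.909830 ∉ [-1.1, -0.1) → out
#2 (0,0): internal coord 0 + (0)·τ' = +0.000000; +0.000000 ∉ [-1.1, -0.1) → out
#3 (-8,-3): internal coord -8 + (-3)·τ' = -6.145898; -6.145898 ∉ [-1.1, -0.1) → out
#4 (2,5): internal coord 2 + (5)·τ' = -1.090170; -1.090170 ∈ [-1.1, -0.1) → IN Λ
#5 (4,7): internal coord 4 + (7)·τ' = -0.326238; -0.326238 ∈ [-1.1, -0.1) → IN Λ
#6 (-5,8): internal coord -5 + (8)·τ' = -9.944272; -9.944272 ∉ [-1.1, -0.1) → out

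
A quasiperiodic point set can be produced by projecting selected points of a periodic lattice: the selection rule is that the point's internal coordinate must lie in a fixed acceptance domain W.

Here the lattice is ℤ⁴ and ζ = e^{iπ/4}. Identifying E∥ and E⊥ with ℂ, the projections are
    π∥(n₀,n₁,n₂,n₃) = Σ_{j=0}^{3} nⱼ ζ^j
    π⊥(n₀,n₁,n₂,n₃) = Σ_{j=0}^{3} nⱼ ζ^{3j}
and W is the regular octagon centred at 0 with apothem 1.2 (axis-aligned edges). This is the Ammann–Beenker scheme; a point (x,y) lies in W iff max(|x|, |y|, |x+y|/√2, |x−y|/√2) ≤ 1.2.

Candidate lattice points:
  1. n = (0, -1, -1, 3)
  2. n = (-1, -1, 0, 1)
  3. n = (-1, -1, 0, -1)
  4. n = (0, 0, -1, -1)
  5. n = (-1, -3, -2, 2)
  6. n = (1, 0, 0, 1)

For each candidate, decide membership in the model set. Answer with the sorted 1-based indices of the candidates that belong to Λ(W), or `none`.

2, 4

Internal map: ζ^{3j} for j=0..3 gives (1,0), (−√2/2,√2/2), (0,−1), (√2/2,√2/2).
candidate 1: n = (0, -1, -1, 3) → π⊥ ≈ (+2.828427, +2.414214); max(|x|,|y|,|x±y|/√2) = 3.707107 > 1.2 ⇒ ∉ W
candidate 2: n = (-1, -1, 0, 1) → π⊥ ≈ (+0.414214, +0.000000); max(|x|,|y|,|x±y|/√2) = 0.414214 ≤ 1.2 ⇒ ∈ W
candidate 3: n = (-1, -1, 0, -1) → π⊥ ≈ (-1.000000, -1.414214); max(|x|,|y|,|x±y|/√2) = 1.707107 > 1.2 ⇒ ∉ W
candidate 4: n = (0, 0, -1, -1) → π⊥ ≈ (-0.707107, +0.292893); max(|x|,|y|,|x±y|/√2) = 0.707107 ≤ 1.2 ⇒ ∈ W
candidate 5: n = (-1, -3, -2, 2) → π⊥ ≈ (+2.535534, +1.292893); max(|x|,|y|,|x±y|/√2) = 2.707107 > 1.2 ⇒ ∉ W
candidate 6: n = (1, 0, 0, 1) → π⊥ ≈ (+1.707107, +0.707107); max(|x|,|y|,|x±y|/√2) = 1.707107 > 1.2 ⇒ ∉ W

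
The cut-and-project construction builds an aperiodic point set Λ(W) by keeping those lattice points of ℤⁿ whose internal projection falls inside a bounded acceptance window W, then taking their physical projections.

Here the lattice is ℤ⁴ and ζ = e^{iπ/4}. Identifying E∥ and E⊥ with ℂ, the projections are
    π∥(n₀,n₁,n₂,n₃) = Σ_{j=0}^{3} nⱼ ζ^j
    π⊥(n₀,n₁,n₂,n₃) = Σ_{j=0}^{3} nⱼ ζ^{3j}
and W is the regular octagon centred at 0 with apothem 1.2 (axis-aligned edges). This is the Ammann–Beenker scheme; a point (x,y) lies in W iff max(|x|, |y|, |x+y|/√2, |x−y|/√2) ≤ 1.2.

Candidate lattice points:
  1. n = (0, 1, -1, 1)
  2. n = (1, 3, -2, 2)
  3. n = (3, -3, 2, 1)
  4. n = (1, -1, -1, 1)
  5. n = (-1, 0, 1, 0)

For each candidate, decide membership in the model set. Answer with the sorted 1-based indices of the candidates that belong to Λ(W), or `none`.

π⊥(n) = n₀ + n₁ζ³ + n₂ζ⁶ + n₃ζ⁹ where ζ = e^{iπ/4}.
#1 (0, 1, -1, 1): internal (0.00000, 2.41421); octagon support 2.41421 vs apothem 1.2 → ∉ W
#2 (1, 3, -2, 2): internal (0.29289, 5.53553); octagon support 5.53553 vs apothem 1.2 → ∉ W
#3 (3, -3, 2, 1): internal (5.82843, -3.41421); octagon support 6.53553 vs apothem 1.2 → ∉ W
#4 (1, -1, -1, 1): internal (2.41421, 1.00000); octagon support 2.41421 vs apothem 1.2 → ∉ W
#5 (-1, 0, 1, 0): internal (-1.00000, -1.00000); octagon support 1.41421 vs apothem 1.2 → ∉ W

none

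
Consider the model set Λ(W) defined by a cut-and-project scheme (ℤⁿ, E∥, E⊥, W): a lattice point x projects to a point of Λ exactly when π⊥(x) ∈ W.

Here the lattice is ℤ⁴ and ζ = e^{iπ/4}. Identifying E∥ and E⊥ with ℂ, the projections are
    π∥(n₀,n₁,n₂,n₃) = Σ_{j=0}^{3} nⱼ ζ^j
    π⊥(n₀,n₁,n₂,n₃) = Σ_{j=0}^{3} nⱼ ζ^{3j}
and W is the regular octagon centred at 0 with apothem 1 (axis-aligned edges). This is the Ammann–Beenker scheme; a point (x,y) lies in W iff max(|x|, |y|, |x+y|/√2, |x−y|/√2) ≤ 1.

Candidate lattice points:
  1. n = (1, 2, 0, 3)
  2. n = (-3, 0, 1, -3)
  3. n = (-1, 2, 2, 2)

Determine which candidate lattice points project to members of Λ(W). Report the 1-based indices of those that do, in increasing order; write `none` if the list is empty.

π⊥(n) = n₀ + n₁ζ³ + n₂ζ⁶ + n₃ζ⁹ where ζ = e^{iπ/4}.
candidate 1: n = (1, 2, 0, 3) → π⊥ ≈ (+1.70711, +3.53553); max(|x|,|y|,|x±y|/√2) = 3.70711 > 1 ⇒ ∉ W
candidate 2: n = (-3, 0, 1, -3) → π⊥ ≈ (-5.12132, -3.12132); max(|x|,|y|,|x±y|/√2) = 5.82843 > 1 ⇒ ∉ W
candidate 3: n = (-1, 2, 2, 2) → π⊥ ≈ (-1.00000, +0.82843); max(|x|,|y|,|x±y|/√2) = 1.29289 > 1 ⇒ ∉ W

none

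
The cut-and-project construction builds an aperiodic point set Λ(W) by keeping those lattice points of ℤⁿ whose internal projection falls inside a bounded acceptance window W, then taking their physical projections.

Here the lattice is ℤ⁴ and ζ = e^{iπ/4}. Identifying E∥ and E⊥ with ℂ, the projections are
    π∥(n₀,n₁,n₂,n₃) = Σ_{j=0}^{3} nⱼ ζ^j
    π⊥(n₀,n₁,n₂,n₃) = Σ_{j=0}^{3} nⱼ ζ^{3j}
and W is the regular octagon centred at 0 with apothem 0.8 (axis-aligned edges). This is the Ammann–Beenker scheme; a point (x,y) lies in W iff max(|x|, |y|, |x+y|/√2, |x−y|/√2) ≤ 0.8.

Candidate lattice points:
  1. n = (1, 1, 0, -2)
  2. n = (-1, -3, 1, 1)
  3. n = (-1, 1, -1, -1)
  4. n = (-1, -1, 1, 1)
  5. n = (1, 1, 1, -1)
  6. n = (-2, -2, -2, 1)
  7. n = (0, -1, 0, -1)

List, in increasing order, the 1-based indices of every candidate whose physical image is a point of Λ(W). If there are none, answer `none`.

none

With ζ = e^{iπ/4} the internal vectors are ζ^0,ζ^3,ζ^6,ζ^9.
#1 (1, 1, 0, -2): internal (-1.12132, -0.70711); octagon support 1.29289 vs apothem 0.8 → ∉ W
#2 (-1, -3, 1, 1): internal (1.82843, -2.41421); octagon support 3.00000 vs apothem 0.8 → ∉ W
#3 (-1, 1, -1, -1): internal (-2.41421, 1.00000); octagon support 2.41421 vs apothem 0.8 → ∉ W
#4 (-1, -1, 1, 1): internal (0.41421, -1.00000); octagon support 1.00000 vs apothem 0.8 → ∉ W
#5 (1, 1, 1, -1): internal (-0.41421, -1.00000); octagon support 1.00000 vs apothem 0.8 → ∉ W
#6 (-2, -2, -2, 1): internal (0.12132, 1.29289); octagon support 1.29289 vs apothem 0.8 → ∉ W
#7 (0, -1, 0, -1): internal (0.00000, -1.41421); octagon support 1.41421 vs apothem 0.8 → ∉ W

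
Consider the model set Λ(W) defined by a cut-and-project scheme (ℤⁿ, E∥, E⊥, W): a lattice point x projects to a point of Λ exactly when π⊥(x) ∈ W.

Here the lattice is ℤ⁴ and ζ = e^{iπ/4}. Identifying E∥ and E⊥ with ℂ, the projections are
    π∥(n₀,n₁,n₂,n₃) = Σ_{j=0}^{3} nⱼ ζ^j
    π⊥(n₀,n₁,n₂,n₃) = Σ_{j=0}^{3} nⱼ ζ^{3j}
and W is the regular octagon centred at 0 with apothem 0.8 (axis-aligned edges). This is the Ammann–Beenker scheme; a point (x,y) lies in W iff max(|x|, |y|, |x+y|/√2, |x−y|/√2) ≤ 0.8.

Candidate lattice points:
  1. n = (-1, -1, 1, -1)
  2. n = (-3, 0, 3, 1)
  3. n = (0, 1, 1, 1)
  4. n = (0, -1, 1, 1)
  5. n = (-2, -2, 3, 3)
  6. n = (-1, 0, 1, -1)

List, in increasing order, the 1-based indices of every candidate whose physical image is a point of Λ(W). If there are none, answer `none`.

3

Internal map: ζ^{3j} for j=0..3 gives (1,0), (−√2/2,√2/2), (0,−1), (√2/2,√2/2).
#1 (-1, -1, 1, -1): internal (-1.000000, -2.414214); octagon support 2.414214 vs apothem 0.8 → ∉ W
#2 (-3, 0, 3, 1): internal (-2.292893, -2.292893); octagon support 3.242641 vs apothem 0.8 → ∉ W
#3 (0, 1, 1, 1): internal (0.000000, 0.414214); octagon support 0.414214 vs apothem 0.8 → ∈ W
#4 (0, -1, 1, 1): internal (1.414214, -1.000000); octagon support 1.707107 vs apothem 0.8 → ∉ W
#5 (-2, -2, 3, 3): internal (1.535534, -2.292893); octagon support 2.707107 vs apothem 0.8 → ∉ W
#6 (-1, 0, 1, -1): internal (-1.707107, -1.707107); octagon support 2.414214 vs apothem 0.8 → ∉ W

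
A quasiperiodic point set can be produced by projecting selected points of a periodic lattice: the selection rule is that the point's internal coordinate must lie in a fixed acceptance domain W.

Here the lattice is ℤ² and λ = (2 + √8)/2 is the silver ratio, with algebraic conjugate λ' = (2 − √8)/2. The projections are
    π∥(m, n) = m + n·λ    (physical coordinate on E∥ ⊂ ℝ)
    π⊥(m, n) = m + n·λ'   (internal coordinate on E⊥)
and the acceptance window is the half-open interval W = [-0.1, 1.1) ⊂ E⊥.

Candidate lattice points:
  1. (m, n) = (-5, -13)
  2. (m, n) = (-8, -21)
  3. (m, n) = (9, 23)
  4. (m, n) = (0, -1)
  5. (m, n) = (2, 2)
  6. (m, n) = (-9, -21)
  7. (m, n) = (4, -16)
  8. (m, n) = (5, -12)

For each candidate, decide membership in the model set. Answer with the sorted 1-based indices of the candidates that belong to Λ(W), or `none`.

Numerically λ ≈ 2.4142 and λ' = −1/λ ≈ -0.4142.
#1 (-5,-13): internal coord -5 + (-13)·λ' = +0.3848; +0.3848 ∈ [-0.1, 1.1) → IN Λ
#2 (-8,-21): internal coord -8 + (-21)·λ' = +0.6985; +0.6985 ∈ [-0.1, 1.1) → IN Λ
#3 (9,23): internal coord 9 + (23)·λ' = -0.5269; -0.5269 ∉ [-0.1, 1.1) → out
#4 (0,-1): internal coord 0 + (-1)·λ' = +0.4142; +0.4142 ∈ [-0.1, 1.1) → IN Λ
#5 (2,2): internal coord 2 + (2)·λ' = +1.1716; +1.1716 ∉ [-0.1, 1.1) → out
#6 (-9,-21): internal coord -9 + (-21)·λ' = -0.3015; -0.3015 ∉ [-0.1, 1.1) → out
#7 (4,-16): internal coord 4 + (-16)·λ' = +10.6274; +10.6274 ∉ [-0.1, 1.1) → out
#8 (5,-12): internal coord 5 + (-12)·λ' = +9.9706; +9.9706 ∉ [-0.1, 1.1) → out

1, 2, 4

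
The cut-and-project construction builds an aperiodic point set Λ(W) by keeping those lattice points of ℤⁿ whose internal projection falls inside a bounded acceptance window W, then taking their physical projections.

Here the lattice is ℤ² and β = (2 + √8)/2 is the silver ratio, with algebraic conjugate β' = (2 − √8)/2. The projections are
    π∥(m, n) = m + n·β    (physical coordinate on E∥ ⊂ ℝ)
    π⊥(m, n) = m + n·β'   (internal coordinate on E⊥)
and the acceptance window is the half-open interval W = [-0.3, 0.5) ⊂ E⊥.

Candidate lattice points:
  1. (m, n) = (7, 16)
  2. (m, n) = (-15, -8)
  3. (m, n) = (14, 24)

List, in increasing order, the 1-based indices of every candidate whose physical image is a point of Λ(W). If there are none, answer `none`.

β' = (2−√8)/2 ≈ -0.4142.
#1 (7,16): internal coord 7 + (16)·β' = +0.3726; +0.3726 ∈ [-0.3, 0.5) → IN Λ
#2 (-15,-8): internal coord -15 + (-8)·β' = -11.6863; -11.6863 ∉ [-0.3, 0.5) → out
#3 (14,24): internal coord 14 + (24)·β' = +4.0589; +4.0589 ∉ [-0.3, 0.5) → out

1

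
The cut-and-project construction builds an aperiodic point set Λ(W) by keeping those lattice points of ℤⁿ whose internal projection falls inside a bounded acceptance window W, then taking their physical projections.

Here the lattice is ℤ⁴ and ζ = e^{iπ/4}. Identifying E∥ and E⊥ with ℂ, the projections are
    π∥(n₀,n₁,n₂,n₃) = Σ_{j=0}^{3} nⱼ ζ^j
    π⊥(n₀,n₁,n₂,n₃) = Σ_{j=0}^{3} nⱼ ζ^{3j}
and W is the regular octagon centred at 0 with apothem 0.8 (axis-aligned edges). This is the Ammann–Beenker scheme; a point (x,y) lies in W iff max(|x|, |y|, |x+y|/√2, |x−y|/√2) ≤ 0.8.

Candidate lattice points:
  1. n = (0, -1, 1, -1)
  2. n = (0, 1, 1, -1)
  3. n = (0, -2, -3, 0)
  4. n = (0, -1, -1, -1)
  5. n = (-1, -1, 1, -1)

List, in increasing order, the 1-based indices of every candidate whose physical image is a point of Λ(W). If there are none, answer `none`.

With ζ = e^{iπ/4} the internal vectors are ζ^0,ζ^3,ζ^6,ζ^9.
#1 (0, -1, 1, -1): internal (0.000000, -2.414214); octagon support 2.414214 vs apothem 0.8 → ∉ W
#2 (0, 1, 1, -1): internal (-1.414214, -1.000000); octagon support 1.707107 vs apothem 0.8 → ∉ W
#3 (0, -2, -3, 0): internal (1.414214, 1.585786); octagon support 2.121320 vs apothem 0.8 → ∉ W
#4 (0, -1, -1, -1): internal (0.000000, -0.414214); octagon support 0.414214 vs apothem 0.8 → ∈ W
#5 (-1, -1, 1, -1): internal (-1.000000, -2.414214); octagon support 2.414214 vs apothem 0.8 → ∉ W

4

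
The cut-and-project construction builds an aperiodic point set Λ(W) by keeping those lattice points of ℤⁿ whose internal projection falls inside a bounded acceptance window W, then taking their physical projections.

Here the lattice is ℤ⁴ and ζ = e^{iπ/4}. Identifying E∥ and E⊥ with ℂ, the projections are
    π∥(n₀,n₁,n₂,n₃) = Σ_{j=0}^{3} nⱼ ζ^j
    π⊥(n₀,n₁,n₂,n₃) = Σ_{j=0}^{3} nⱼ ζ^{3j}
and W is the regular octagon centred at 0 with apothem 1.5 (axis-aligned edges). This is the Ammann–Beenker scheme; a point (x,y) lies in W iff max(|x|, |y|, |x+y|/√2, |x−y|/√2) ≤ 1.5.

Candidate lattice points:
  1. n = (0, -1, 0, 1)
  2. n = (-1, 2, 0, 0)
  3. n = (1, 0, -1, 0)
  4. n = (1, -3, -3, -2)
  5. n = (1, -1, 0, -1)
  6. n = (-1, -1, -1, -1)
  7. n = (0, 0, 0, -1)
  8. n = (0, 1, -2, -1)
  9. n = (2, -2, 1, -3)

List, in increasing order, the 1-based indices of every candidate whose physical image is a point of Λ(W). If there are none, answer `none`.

1, 3, 6, 7

With ζ = e^{iπ/4} the internal vectors are ζ^0,ζ^3,ζ^6,ζ^9.
#1 (0, -1, 0, 1): internal (1.4142, 0.0000); octagon support 1.4142 vs apothem 1.5 → ∈ W
#2 (-1, 2, 0, 0): internal (-2.4142, 1.4142); octagon support 2.7071 vs apothem 1.5 → ∉ W
#3 (1, 0, -1, 0): internal (1.0000, 1.0000); octagon support 1.4142 vs apothem 1.5 → ∈ W
#4 (1, -3, -3, -2): internal (1.7071, -0.5355); octagon support 1.7071 vs apothem 1.5 → ∉ W
#5 (1, -1, 0, -1): internal (1.0000, -1.4142); octagon support 1.7071 vs apothem 1.5 → ∉ W
#6 (-1, -1, -1, -1): internal (-1.0000, -0.4142); octagon support 1.0000 vs apothem 1.5 → ∈ W
#7 (0, 0, 0, -1): internal (-0.7071, -0.7071); octagon support 1.0000 vs apothem 1.5 → ∈ W
#8 (0, 1, -2, -1): internal (-1.4142, 2.0000); octagon support 2.4142 vs apothem 1.5 → ∉ W
#9 (2, -2, 1, -3): internal (1.2929, -4.5355); octagon support 4.5355 vs apothem 1.5 → ∉ W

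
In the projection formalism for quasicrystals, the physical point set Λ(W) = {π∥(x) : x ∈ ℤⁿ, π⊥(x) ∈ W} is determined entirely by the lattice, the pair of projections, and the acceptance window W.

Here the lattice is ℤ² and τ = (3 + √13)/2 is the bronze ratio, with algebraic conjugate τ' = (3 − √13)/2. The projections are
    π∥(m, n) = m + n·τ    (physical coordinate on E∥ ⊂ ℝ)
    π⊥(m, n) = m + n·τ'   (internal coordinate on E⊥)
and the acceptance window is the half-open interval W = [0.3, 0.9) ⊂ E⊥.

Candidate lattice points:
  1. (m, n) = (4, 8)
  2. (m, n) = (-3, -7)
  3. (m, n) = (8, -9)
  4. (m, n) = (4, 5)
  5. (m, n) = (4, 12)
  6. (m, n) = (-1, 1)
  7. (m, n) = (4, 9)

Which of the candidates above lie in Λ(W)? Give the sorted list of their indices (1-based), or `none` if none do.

5

τ' = (3−√13)/2 ≈ -0.30278.
candidate 1: (m,n)=(4,8) → π∥ = 4+8·τ ≈ 30.42221, π⊥ = 4+8·τ' ≈ 1.57779 ∉ [0.3, 0.9) ⇒ out
candidate 2: (m,n)=(-3,-7) → π∥ = -3-7·τ ≈ -26.11943, π⊥ = -3-7·τ' ≈ -0.88057 ∉ [0.3, 0.9) ⇒ out
candidate 3: (m,n)=(8,-9) → π∥ = 8-9·τ ≈ -21.72498, π⊥ = 8-9·τ' ≈ 10.72498 ∉ [0.3, 0.9) ⇒ out
candidate 4: (m,n)=(4,5) → π∥ = 4+5·τ ≈ 20.51388, π⊥ = 4+5·τ' ≈ 2.48612 ∉ [0.3, 0.9) ⇒ out
candidate 5: (m,n)=(4,12) → π∥ = 4+12·τ ≈ 43.63331, π⊥ = 4+12·τ' ≈ 0.36669 ∈ [0.3, 0.9) ⇒ IN Λ
candidate 6: (m,n)=(-1,1) → π∥ = -1+1·τ ≈ 2.30278, π⊥ = -1+1·τ' ≈ -1.30278 ∉ [0.3, 0.9) ⇒ out
candidate 7: (m,n)=(4,9) → π∥ = 4+9·τ ≈ 33.72498, π⊥ = 4+9·τ' ≈ 1.27502 ∉ [0.3, 0.9) ⇒ out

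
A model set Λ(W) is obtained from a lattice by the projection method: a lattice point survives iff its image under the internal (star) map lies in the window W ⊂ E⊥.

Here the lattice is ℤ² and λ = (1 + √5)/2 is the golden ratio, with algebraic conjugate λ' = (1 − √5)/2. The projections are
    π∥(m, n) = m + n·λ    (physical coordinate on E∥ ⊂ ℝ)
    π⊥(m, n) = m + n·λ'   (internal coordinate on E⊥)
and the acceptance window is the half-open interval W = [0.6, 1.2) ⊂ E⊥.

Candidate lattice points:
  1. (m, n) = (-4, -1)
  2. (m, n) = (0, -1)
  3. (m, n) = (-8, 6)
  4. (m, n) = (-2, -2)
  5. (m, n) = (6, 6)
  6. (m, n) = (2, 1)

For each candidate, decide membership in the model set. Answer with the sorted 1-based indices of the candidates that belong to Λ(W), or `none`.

λ' = (1−√5)/2 ≈ -0.618034.
#1 (-4,-1): internal coord -4 + (-1)·λ' = -3.381966; -3.381966 ∉ [0.6, 1.2) → out
#2 (0,-1): internal coord 0 + (-1)·λ' = +0.618034; +0.618034 ∈ [0.6, 1.2) → IN Λ
#3 (-8,6): internal coord -8 + (6)·λ' = -11.708204; -11.708204 ∉ [0.6, 1.2) → out
#4 (-2,-2): internal coord -2 + (-2)·λ' = -0.763932; -0.763932 ∉ [0.6, 1.2) → out
#5 (6,6): internal coord 6 + (6)·λ' = +2.291796; +2.291796 ∉ [0.6, 1.2) → out
#6 (2,1): internal coord 2 + (1)·λ' = +1.381966; +1.381966 ∉ [0.6, 1.2) → out

2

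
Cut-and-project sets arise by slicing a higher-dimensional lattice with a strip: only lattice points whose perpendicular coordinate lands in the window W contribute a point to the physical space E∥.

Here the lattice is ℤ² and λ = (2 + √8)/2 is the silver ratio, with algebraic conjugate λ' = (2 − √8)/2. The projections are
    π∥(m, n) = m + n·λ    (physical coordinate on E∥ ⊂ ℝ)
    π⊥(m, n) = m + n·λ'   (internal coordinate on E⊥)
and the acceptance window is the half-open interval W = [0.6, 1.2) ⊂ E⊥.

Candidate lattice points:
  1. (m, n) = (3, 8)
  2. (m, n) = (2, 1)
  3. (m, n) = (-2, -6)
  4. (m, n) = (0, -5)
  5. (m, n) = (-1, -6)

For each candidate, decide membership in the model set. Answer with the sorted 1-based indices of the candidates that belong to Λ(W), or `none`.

none

Numerically λ ≈ 2.414214 and λ' = −1/λ ≈ -0.414214.
candidate 1: (m,n)=(3,8) → π∥ = 3+8·λ ≈ 22.313708, π⊥ = 3+8·λ' ≈ -0.313708 ∉ [0.6, 1.2) ⇒ out
candidate 2: (m,n)=(2,1) → π∥ = 2+1·λ ≈ 4.414214, π⊥ = 2+1·λ' ≈ 1.585786 ∉ [0.6, 1.2) ⇒ out
candidate 3: (m,n)=(-2,-6) → π∥ = -2-6·λ ≈ -16.485281, π⊥ = -2-6·λ' ≈ 0.485281 ∉ [0.6, 1.2) ⇒ out
candidate 4: (m,n)=(0,-5) → π∥ = 0-5·λ ≈ -12.071068, π⊥ = 0-5·λ' ≈ 2.071068 ∉ [0.6, 1.2) ⇒ out
candidate 5: (m,n)=(-1,-6) → π∥ = -1-6·λ ≈ -15.485281, π⊥ = -1-6·λ' ≈ 1.485281 ∉ [0.6, 1.2) ⇒ out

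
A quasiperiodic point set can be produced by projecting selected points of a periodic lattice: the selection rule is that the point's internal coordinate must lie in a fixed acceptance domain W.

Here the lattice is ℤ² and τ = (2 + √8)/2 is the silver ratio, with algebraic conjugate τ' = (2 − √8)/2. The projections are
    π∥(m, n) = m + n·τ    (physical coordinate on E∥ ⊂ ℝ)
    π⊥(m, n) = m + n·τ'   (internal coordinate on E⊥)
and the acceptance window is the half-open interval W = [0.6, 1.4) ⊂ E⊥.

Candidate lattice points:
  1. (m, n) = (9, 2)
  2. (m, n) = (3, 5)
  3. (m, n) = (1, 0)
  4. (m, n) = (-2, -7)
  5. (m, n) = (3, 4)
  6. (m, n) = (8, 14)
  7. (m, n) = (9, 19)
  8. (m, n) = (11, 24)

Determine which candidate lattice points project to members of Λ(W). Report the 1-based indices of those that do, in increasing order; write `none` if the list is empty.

2, 3, 4, 5, 7, 8

τ' = (2−√8)/2 ≈ -0.414214.
[1] lift (9,2): star map gives 8.171573; window check 0.6 ≤ 8.171573 < 1.4 is false → out
[2] lift (3,5): star map gives 0.928932; window check 0.6 ≤ 0.928932 < 1.4 is true → IN Λ
[3] lift (1,0): star map gives 1.000000; window check 0.6 ≤ 1.000000 < 1.4 is true → IN Λ
[4] lift (-2,-7): star map gives 0.899495; window check 0.6 ≤ 0.899495 < 1.4 is true → IN Λ
[5] lift (3,4): star map gives 1.343146; window check 0.6 ≤ 1.343146 < 1.4 is true → IN Λ
[6] lift (8,14): star map gives 2.201010; window check 0.6 ≤ 2.201010 < 1.4 is false → out
[7] lift (9,19): star map gives 1.129942; window check 0.6 ≤ 1.129942 < 1.4 is true → IN Λ
[8] lift (11,24): star map gives 1.058875; window check 0.6 ≤ 1.058875 < 1.4 is true → IN Λ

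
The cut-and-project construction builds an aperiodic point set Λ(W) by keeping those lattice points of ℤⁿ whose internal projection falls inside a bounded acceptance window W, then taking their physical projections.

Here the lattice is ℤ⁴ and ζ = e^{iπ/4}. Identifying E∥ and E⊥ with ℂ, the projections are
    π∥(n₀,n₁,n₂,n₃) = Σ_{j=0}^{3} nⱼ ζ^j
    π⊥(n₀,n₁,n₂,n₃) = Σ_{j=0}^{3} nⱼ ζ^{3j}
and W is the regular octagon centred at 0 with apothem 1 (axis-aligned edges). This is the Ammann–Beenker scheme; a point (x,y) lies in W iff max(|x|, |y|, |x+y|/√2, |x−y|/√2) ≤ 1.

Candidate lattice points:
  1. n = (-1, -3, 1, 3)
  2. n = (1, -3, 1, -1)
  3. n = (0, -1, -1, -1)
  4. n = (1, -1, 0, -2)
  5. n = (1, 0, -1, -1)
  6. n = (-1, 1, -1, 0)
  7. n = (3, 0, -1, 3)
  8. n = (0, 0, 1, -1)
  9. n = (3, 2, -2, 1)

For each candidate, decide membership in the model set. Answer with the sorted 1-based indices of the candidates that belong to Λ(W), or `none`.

With ζ = e^{iπ/4} the internal vectors are ζ^0,ζ^3,ζ^6,ζ^9.
#1 (-1, -3, 1, 3): internal (3.24264, -1.00000); octagon support 3.24264 vs apothem 1 → ∉ W
#2 (1, -3, 1, -1): internal (2.41421, -3.82843); octagon support 4.41421 vs apothem 1 → ∉ W
#3 (0, -1, -1, -1): internal (0.00000, -0.41421); octagon support 0.41421 vs apothem 1 → ∈ W
#4 (1, -1, 0, -2): internal (0.29289, -2.12132); octagon support 2.12132 vs apothem 1 → ∉ W
#5 (1, 0, -1, -1): internal (0.29289, 0.29289); octagon support 0.41421 vs apothem 1 → ∈ W
#6 (-1, 1, -1, 0): internal (-1.70711, 1.70711); octagon support 2.41421 vs apothem 1 → ∉ W
#7 (3, 0, -1, 3): internal (5.12132, 3.12132); octagon support 5.82843 vs apothem 1 → ∉ W
#8 (0, 0, 1, -1): internal (-0.70711, -1.70711); octagon support 1.70711 vs apothem 1 → ∉ W
#9 (3, 2, -2, 1): internal (2.29289, 4.12132); octagon support 4.53553 vs apothem 1 → ∉ W

3, 5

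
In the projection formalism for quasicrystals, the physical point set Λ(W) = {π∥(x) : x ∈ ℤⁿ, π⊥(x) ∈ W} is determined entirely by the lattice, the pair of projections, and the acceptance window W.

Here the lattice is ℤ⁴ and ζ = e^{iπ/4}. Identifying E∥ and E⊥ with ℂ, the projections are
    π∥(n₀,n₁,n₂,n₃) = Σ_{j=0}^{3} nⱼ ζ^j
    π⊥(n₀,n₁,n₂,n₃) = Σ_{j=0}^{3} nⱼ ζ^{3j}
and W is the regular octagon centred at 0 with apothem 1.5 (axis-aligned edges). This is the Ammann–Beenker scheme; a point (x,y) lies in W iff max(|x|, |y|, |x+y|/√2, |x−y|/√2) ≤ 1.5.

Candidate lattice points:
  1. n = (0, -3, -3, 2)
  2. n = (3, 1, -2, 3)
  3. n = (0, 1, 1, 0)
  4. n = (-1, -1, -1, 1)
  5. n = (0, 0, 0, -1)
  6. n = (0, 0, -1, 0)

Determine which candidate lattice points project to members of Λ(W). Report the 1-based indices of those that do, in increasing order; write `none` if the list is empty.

Internal map: ζ^{3j} for j=0..3 gives (1,0), (−√2/2,√2/2), (0,−1), (√2/2,√2/2).
candidate 1: n = (0, -3, -3, 2) → π⊥ ≈ (+3.535534, +2.292893); max(|x|,|y|,|x±y|/√2) = 4.121320 > 1.5 ⇒ ∉ W
candidate 2: n = (3, 1, -2, 3) → π⊥ ≈ (+4.414214, +4.828427); max(|x|,|y|,|x±y|/√2) = 6.535534 > 1.5 ⇒ ∉ W
candidate 3: n = (0, 1, 1, 0) → π⊥ ≈ (-0.707107, -0.292893); max(|x|,|y|,|x±y|/√2) = 0.707107 ≤ 1.5 ⇒ ∈ W
candidate 4: n = (-1, -1, -1, 1) → π⊥ ≈ (+0.414214, +1.000000); max(|x|,|y|,|x±y|/√2) = 1.000000 ≤ 1.5 ⇒ ∈ W
candidate 5: n = (0, 0, 0, -1) → π⊥ ≈ (-0.707107, -0.707107); max(|x|,|y|,|x±y|/√2) = 1.000000 ≤ 1.5 ⇒ ∈ W
candidate 6: n = (0, 0, -1, 0) → π⊥ ≈ (+0.000000, +1.000000); max(|x|,|y|,|x±y|/√2) = 1.000000 ≤ 1.5 ⇒ ∈ W

3, 4, 5, 6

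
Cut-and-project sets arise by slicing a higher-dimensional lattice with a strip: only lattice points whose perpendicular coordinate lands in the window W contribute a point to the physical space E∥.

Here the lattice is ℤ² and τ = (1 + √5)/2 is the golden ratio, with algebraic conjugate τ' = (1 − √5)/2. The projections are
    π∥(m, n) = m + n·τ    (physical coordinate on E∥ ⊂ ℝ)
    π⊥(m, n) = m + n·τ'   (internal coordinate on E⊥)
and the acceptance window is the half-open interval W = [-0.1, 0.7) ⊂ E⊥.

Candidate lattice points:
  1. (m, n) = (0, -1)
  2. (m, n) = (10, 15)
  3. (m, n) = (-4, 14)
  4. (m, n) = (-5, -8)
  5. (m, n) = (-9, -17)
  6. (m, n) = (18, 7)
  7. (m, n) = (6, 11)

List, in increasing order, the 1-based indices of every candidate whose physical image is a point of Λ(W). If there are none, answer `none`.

1, 4

Compute τ' = (1−√5)/2 = -0.618034, so π⊥(m,n) = m -0.618034·n.
#1 (0,-1): internal coord 0 + (-1)·τ' = +0.618034; +0.618034 ∈ [-0.1, 0.7) → IN Λ
#2 (10,15): internal coord 10 + (15)·τ' = +0.729490; +0.729490 ∉ [-0.1, 0.7) → out
#3 (-4,14): internal coord -4 + (14)·τ' = -12.652476; -12.652476 ∉ [-0.1, 0.7) → out
#4 (-5,-8): internal coord -5 + (-8)·τ' = -0.055728; -0.055728 ∈ [-0.1, 0.7) → IN Λ
#5 (-9,-17): internal coord -9 + (-17)·τ' = +1.506578; +1.506578 ∉ [-0.1, 0.7) → out
#6 (18,7): internal coord 18 + (7)·τ' = +13.673762; +13.673762 ∉ [-0.1, 0.7) → out
#7 (6,11): internal coord 6 + (11)·τ' = -0.798374; -0.798374 ∉ [-0.1, 0.7) → out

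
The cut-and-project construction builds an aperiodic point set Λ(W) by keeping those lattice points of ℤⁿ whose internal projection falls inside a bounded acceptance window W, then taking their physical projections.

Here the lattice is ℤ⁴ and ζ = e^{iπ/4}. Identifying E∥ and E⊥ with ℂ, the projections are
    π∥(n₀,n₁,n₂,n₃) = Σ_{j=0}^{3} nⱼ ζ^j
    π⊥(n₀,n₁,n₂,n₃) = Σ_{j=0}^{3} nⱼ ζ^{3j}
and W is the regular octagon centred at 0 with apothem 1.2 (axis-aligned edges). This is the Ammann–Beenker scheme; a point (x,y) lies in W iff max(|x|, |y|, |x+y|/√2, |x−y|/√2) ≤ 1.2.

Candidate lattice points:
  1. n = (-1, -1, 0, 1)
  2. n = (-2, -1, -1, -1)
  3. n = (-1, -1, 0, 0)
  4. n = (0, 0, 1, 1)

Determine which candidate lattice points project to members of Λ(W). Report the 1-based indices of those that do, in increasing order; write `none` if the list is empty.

1, 3, 4

With ζ = e^{iπ/4} the internal vectors are ζ^0,ζ^3,ζ^6,ζ^9.
#1 (-1, -1, 0, 1): internal (0.41421, 0.00000); octagon support 0.41421 vs apothem 1.2 → ∈ W
#2 (-2, -1, -1, -1): internal (-2.00000, -0.41421); octagon support 2.00000 vs apothem 1.2 → ∉ W
#3 (-1, -1, 0, 0): internal (-0.29289, -0.70711); octagon support 0.70711 vs apothem 1.2 → ∈ W
#4 (0, 0, 1, 1): internal (0.70711, -0.29289); octagon support 0.70711 vs apothem 1.2 → ∈ W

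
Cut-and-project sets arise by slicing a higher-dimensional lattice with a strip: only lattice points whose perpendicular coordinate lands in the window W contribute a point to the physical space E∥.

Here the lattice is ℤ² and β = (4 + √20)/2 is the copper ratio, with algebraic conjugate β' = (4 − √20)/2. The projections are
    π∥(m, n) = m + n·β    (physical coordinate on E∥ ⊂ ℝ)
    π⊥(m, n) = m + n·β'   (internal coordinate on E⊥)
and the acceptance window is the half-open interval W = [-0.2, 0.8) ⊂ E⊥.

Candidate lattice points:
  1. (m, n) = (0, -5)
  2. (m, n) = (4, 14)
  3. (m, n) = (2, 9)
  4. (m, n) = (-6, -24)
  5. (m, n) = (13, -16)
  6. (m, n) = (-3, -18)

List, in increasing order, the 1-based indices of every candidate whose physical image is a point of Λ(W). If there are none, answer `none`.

2, 3

Compute β' = (4−√20)/2 = -0.23607, so π⊥(m,n) = m -0.23607·n.
#1 (0,-5): internal coord 0 + (-5)·β' = +1.18034; +1.18034 ∉ [-0.2, 0.8) → out
#2 (4,14): internal coord 4 + (14)·β' = +0.69505; +0.69505 ∈ [-0.2, 0.8) → IN Λ
#3 (2,9): internal coord 2 + (9)·β' = -0.12461; -0.12461 ∈ [-0.2, 0.8) → IN Λ
#4 (-6,-24): internal coord -6 + (-24)·β' = -0.33437; -0.33437 ∉ [-0.2, 0.8) → out
#5 (13,-16): internal coord 13 + (-16)·β' = +16.77709; +16.77709 ∉ [-0.2, 0.8) → out
#6 (-3,-18): internal coord -3 + (-18)·β' = +1.24922; +1.24922 ∉ [-0.2, 0.8) → out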